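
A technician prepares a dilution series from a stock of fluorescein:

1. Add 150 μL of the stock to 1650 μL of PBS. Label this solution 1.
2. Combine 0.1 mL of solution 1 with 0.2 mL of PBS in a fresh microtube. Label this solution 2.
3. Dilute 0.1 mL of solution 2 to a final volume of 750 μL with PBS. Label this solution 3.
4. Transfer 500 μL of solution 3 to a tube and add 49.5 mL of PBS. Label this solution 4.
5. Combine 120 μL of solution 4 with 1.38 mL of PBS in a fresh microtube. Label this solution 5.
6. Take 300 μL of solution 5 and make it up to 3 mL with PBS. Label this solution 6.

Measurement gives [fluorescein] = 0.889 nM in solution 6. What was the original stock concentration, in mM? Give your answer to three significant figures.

3.00 mM

Step 1: 150 μL + 1650 μL = 1800 μL total → factor 1800/150 = 12
Step 2: 0.1 mL + 0.2 mL = 0.3 mL total → factor 0.3/0.1 = 3
Step 3: 0.1 mL brought to 750 μL → factor 0.75/0.1 = 7.5
Step 4: 500 μL + 49.5 mL = 50000 μL total → factor 50000/500 = 100
Step 5: 120 μL + 1.38 mL = 1500 μL total → factor 1500/120 = 12.5
Step 6: 300 μL brought to 3 mL → factor 3000/300 = 10
Overall dilution factor = 12 × 3 × 7.5 × 100 × 12.5 × 10 = 3.375 × 10^6
Stock = 0.889 nM × 3.375 × 10^6 = 3.000 × 10^6 nM = 3.00 mM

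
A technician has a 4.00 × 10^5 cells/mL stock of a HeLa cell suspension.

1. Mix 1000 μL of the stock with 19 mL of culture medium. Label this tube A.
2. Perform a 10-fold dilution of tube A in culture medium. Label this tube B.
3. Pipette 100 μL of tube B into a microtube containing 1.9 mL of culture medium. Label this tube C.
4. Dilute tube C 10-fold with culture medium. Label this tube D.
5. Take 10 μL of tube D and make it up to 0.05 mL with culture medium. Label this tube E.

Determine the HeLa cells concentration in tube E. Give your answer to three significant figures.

2.00 cells/mL

Step 1: 1000 μL + 19 mL = 20000 μL total → factor 20000/1000 = 20
Step 2: 10-fold → factor 10
Step 3: 100 μL + 1.9 mL = 2000 μL total → factor 2000/100 = 20
Step 4: 10-fold → factor 10
Step 5: 10 μL brought to 0.05 mL → factor 50/10 = 5
Overall dilution factor = 20 × 10 × 20 × 10 × 5 = 2 × 10^5
Final = 4.00 × 10^5 cells/mL / 2 × 10^5 = 2.00 cells/mL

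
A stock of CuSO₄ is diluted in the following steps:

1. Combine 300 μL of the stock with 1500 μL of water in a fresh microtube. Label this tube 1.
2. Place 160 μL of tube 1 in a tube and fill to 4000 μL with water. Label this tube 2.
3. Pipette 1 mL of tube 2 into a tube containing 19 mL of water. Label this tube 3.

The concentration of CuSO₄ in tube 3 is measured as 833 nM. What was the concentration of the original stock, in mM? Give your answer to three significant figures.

2.50 mM

Step 1: 300 μL + 1500 μL = 1800 μL total → factor 1800/300 = 6
Step 2: 160 μL brought to 4000 μL → factor 4000/160 = 25
Step 3: 1 mL + 19 mL = 20 mL total → factor 20/1 = 20
Overall dilution factor = 6 × 25 × 20 = 3000
Stock = 833 nM × 3000 = 2.499 × 10^6 nM = 2.50 mM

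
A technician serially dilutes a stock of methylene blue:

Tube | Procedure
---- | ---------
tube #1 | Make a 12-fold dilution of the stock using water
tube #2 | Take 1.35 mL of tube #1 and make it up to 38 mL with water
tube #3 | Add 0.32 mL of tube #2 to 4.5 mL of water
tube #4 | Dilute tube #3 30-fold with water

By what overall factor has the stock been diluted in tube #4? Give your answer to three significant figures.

1.53 × 10^5

Step 1: 12-fold → factor 12
Step 2: 1.35 mL brought to 38 mL → factor 38/1.35 = 28.148
Step 3: 0.32 mL + 4.5 mL = 4.82 mL total → factor 4.82/0.32 = 15.062
Step 4: 30-fold → factor 30
Overall dilution factor = 12 × 28.148 × 15.062 × 30 = 1.5263 × 10^5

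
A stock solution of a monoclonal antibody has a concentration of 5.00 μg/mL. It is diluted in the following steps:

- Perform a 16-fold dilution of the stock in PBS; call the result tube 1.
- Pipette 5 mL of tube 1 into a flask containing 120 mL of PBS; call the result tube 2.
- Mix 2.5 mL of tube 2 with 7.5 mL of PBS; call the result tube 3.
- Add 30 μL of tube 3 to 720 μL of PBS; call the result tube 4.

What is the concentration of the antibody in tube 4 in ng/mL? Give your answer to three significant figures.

0.125 ng/mL

Step 1: 16-fold → factor 16
Step 2: 5 mL + 120 mL = 125 mL total → factor 125/5 = 25
Step 3: 2.5 mL + 7.5 mL = 10 mL total → factor 10/2.5 = 4
Step 4: 30 μL + 720 μL = 750 μL total → factor 750/30 = 25
Overall dilution factor = 16 × 25 × 4 × 25 = 40000
Final = 5.00 μg/mL / 40000 = 0.0001250 μg/mL = 0.125 ng/mL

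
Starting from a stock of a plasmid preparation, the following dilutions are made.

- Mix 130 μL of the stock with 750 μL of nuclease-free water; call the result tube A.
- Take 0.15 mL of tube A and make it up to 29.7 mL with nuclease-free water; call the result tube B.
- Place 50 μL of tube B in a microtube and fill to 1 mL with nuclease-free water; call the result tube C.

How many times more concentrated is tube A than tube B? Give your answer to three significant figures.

198

Step 1: 130 μL + 750 μL = 880 μL total → factor 880/130 = 6.7692
Step 2: 0.15 mL brought to 29.7 mL → factor 29.7/0.15 = 198
Dilution factor to tube A = 6.7692; to tube B = 1340.3
[tube A]/[tube B] = (factor to tube B)/(factor to tube A) = 1340.3/6.7692 = 198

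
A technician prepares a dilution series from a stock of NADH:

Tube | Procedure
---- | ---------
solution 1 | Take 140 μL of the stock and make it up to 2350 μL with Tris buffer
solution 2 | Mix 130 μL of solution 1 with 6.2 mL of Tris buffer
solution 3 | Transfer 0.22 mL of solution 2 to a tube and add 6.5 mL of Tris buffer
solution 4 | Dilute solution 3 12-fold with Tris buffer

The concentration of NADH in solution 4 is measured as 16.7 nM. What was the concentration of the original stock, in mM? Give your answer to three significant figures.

Step 1: 140 μL brought to 2350 μL → factor 2350/140 = 16.786
Step 2: 130 μL + 6.2 mL = 6330 μL total → factor 6330/130 = 48.692
Step 3: 0.22 mL + 6.5 mL = 6.72 mL total → factor 6.72/0.22 = 30.545
Step 4: 12-fold → factor 12
Overall dilution factor = 16.786 × 48.692 × 30.545 × 12 = 2.9959 × 10^5
Stock = 16.7 nM × 2.9959 × 10^5 = 5.003 × 10^6 nM = 5.00 mM

5.00 mM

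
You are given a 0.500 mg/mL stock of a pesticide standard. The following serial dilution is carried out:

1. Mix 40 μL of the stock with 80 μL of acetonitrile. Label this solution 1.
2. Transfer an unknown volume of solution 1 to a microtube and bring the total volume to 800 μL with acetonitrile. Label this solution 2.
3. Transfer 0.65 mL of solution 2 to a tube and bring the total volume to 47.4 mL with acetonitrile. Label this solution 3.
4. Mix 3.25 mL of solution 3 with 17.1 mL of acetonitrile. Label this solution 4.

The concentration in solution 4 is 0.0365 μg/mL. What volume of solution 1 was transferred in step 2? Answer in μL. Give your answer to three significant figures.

Step 1: 40 μL + 80 μL = 120 μL total → factor 120/40 = 3
Step 2: v brought to 800 μL → factor = 800 μL/v
Step 3: 0.65 mL brought to 47.4 mL → factor 47.4/0.65 = 72.923
Step 4: 3.25 mL + 17.1 mL = 20.35 mL total → factor 20.35/3.25 = 6.2615
Product of known-step factors = 1369.8
Overall factor = 0.500 mg/mL / (0.0365 μg/mL) = 13699
Step-2 factor = 13699 / 1369.8 = 10
v = 800 μL / 10 = 80.0 μL

80.0 μL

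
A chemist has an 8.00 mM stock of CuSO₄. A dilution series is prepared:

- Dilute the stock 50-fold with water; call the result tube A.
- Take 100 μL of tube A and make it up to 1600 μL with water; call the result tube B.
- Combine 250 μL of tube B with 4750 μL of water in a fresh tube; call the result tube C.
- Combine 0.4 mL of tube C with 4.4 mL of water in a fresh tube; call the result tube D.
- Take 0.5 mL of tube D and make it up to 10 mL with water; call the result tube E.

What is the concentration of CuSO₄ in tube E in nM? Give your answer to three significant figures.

Step 1: 50-fold → factor 50
Step 2: 100 μL brought to 1600 μL → factor 1600/100 = 16
Step 3: 250 μL + 4750 μL = 5000 μL total → factor 5000/250 = 20
Step 4: 0.4 mL + 4.4 mL = 4.8 mL total → factor 4.8/0.4 = 12
Step 5: 0.5 mL brought to 10 mL → factor 10/0.5 = 20
Overall dilution factor = 50 × 16 × 20 × 12 × 20 = 3.84 × 10^6
Final = 8.00 mM / 3.84 × 10^6 = 2.083 × 10^-6 mM = 2.08 nM

2.08 nM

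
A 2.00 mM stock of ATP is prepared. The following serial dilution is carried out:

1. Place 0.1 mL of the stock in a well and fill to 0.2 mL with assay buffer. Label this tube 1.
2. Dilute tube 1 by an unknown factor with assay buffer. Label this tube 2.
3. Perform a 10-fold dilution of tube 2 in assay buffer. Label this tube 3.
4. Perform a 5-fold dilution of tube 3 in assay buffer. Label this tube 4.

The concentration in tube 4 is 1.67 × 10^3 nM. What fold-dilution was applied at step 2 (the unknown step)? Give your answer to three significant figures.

12.0-fold

Step 1: 0.1 mL brought to 0.2 mL → factor 0.2/0.1 = 2
Step 2: unknown factor x
Step 3: 10-fold → factor 10
Step 4: 5-fold → factor 5
Product of known-step factors = 100
Overall factor = 2.00 mM / (1.67 × 10^3 nM) = 1197.6
x = 1197.6 / 100 = 12.0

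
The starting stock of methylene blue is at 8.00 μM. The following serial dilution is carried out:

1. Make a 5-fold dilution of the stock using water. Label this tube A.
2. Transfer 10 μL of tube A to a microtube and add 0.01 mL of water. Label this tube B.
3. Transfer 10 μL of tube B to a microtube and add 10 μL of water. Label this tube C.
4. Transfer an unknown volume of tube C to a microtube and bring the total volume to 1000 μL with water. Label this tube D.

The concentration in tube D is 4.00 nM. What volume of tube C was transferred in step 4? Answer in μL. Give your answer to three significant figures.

10.0 μL

Step 1: 5-fold → factor 5
Step 2: 10 μL + 0.01 mL = 20 μL total → factor 20/10 = 2
Step 3: 10 μL + 10 μL = 20 μL total → factor 20/10 = 2
Step 4: v brought to 1000 μL → factor = 1000 μL/v
Product of known-step factors = 20
Overall factor = 8.00 μM / (4.00 nM) = 2000
Step-4 factor = 2000 / 20 = 100
v = 1000 μL / 100 = 10.0 μL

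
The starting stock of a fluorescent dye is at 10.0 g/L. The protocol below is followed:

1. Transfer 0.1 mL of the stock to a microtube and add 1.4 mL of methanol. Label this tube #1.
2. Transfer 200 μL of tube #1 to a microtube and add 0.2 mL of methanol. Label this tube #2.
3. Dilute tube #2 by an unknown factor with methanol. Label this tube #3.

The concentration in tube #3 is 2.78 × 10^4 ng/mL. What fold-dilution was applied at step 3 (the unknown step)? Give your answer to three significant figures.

Step 1: 0.1 mL + 1.4 mL = 1.5 mL total → factor 1.5/0.1 = 15
Step 2: 200 μL + 0.2 mL = 400 μL total → factor 400/200 = 2
Step 3: unknown factor x
Product of known-step factors = 30
Overall factor = 10.0 g/L / (2.78 × 10^4 ng/mL) = 359.71
x = 359.71 / 30 = 12.0

12.0-fold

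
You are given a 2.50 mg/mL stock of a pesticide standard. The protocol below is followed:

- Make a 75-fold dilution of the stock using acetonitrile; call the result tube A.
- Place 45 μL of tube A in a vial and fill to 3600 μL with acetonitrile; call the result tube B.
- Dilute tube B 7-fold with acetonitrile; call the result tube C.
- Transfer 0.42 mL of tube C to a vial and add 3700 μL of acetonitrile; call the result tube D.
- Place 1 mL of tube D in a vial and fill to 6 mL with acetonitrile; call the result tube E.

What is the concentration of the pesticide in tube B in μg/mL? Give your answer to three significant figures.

0.417 μg/mL

Step 1: 75-fold → factor 75
Step 2: 45 μL brought to 3600 μL → factor 3600/45 = 80
Dilution factor through tube B = 75 × 80 = 6000
[tube B] = 2.50 mg/mL / 6000 = 0.0004167 mg/mL = 0.417 μg/mL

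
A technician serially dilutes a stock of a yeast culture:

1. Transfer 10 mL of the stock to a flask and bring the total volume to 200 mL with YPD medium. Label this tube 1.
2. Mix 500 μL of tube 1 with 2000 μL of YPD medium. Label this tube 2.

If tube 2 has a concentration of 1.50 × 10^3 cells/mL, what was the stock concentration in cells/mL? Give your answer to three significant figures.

1.50 × 10^5 cells/mL

Step 1: 10 mL brought to 200 mL → factor 200/10 = 20
Step 2: 500 μL + 2000 μL = 2500 μL total → factor 2500/500 = 5
Overall dilution factor = 20 × 5 = 100
Stock = 1.50 × 10^3 cells/mL × 100 = 1.50 × 10^5 cells/mL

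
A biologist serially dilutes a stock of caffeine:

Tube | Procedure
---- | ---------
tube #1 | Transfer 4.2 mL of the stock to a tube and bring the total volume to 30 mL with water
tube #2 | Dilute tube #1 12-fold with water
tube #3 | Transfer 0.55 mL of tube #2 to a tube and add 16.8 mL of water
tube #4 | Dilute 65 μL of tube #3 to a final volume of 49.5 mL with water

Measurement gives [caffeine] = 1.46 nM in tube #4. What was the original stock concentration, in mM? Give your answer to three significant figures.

3.01 mM

Step 1: 4.2 mL brought to 30 mL → factor 30/4.2 = 7.1429
Step 2: 12-fold → factor 12
Step 3: 0.55 mL + 16.8 mL = 17.35 mL total → factor 17.35/0.55 = 31.545
Step 4: 65 μL brought to 49.5 mL → factor 49500/65 = 761.54
Overall dilution factor = 7.1429 × 12 × 31.545 × 761.54 = 2.0591 × 10^6
Stock = 1.46 nM × 2.0591 × 10^6 = 3.006 × 10^6 nM = 3.01 mM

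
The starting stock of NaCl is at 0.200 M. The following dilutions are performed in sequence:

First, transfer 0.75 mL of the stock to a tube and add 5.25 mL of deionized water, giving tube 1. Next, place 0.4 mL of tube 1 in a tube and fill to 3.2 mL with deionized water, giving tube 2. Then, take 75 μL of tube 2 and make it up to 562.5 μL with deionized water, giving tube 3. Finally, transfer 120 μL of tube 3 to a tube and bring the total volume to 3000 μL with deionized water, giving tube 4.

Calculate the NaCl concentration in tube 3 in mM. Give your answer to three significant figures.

Step 1: 0.75 mL + 5.25 mL = 6 mL total → factor 6/0.75 = 8
Step 2: 0.4 mL brought to 3.2 mL → factor 3.2/0.4 = 8
Step 3: 75 μL brought to 562.5 μL → factor 562.5/75 = 7.5
Dilution factor through tube 3 = 8 × 8 × 7.5 = 480
[tube 3] = 0.200 M / 480 = 0.0004167 M = 0.417 mM

0.417 mM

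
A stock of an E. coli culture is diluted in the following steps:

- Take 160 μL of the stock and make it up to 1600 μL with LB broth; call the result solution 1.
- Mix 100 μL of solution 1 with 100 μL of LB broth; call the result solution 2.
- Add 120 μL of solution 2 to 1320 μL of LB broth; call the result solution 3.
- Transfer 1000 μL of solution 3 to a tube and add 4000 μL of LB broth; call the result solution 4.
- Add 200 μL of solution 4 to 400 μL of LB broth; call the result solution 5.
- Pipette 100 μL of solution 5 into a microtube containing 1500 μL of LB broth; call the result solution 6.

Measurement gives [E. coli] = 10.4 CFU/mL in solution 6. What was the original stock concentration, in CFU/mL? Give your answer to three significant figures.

5.99 × 10^5 CFU/mL

Step 1: 160 μL brought to 1600 μL → factor 1600/160 = 10
Step 2: 100 μL + 100 μL = 200 μL total → factor 200/100 = 2
Step 3: 120 μL + 1320 μL = 1440 μL total → factor 1440/120 = 12
Step 4: 1000 μL + 4000 μL = 5000 μL total → factor 5000/1000 = 5
Step 5: 200 μL + 400 μL = 600 μL total → factor 600/200 = 3
Step 6: 100 μL + 1500 μL = 1600 μL total → factor 1600/100 = 16
Overall dilution factor = 10 × 2 × 12 × 5 × 3 × 16 = 57600
Stock = 10.4 CFU/mL × 57600 = 5.99 × 10^5 CFU/mL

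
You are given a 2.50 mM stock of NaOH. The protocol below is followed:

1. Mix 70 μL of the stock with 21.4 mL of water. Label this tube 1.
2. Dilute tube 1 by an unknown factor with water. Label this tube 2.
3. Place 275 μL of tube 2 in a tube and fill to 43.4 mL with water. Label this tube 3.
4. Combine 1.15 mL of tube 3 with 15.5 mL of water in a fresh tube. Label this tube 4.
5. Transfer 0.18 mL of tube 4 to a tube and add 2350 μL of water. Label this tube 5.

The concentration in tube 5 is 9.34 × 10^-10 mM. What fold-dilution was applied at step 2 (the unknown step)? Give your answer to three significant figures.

272-fold

Step 1: 70 μL + 21.4 mL = 21470 μL total → factor 21470/70 = 306.71
Step 2: unknown factor x
Step 3: 275 μL brought to 43.4 mL → factor 43400/275 = 157.82
Step 4: 1.15 mL + 15.5 mL = 16.65 mL total → factor 16.65/1.15 = 14.478
Step 5: 0.18 mL + 2350 μL = 2.53 mL total → factor 2.53/0.18 = 14.056
Product of known-step factors = 9.8504 × 10^6
Overall factor = 2.50 mM / (9.34 × 10^-10 mM) = 2.6767 × 10^9
x = 2.6767 × 10^9 / 9.8504 × 10^6 = 272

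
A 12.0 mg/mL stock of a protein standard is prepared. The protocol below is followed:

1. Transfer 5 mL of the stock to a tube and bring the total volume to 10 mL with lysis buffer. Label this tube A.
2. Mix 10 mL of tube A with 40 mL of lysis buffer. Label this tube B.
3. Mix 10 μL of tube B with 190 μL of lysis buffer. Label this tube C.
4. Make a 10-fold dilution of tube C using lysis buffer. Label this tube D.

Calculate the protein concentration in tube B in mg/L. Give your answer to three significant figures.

Step 1: 5 mL brought to 10 mL → factor 10/5 = 2
Step 2: 10 mL + 40 mL = 50 mL total → factor 50/10 = 5
Dilution factor through tube B = 2 × 5 = 10
[tube B] = 12.0 mg/mL / 10 = 1.200 mg/mL = 1.20 × 10^3 mg/L

1.20 × 10^3 mg/L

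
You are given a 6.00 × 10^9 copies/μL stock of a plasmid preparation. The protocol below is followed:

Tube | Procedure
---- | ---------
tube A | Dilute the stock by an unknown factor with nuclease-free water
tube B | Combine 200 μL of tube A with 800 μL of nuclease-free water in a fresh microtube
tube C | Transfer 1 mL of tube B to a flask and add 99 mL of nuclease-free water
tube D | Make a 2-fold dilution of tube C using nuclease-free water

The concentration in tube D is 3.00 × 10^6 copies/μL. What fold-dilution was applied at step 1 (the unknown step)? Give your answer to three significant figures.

2.00-fold

Step 1: unknown factor x
Step 2: 200 μL + 800 μL = 1000 μL total → factor 1000/200 = 5
Step 3: 1 mL + 99 mL = 100 mL total → factor 100/1 = 100
Step 4: 2-fold → factor 2
Product of known-step factors = 1000
Overall factor = 6.00 × 10^9 copies/μL / (3.00 × 10^6 copies/μL) = 2000
x = 2000 / 1000 = 2.00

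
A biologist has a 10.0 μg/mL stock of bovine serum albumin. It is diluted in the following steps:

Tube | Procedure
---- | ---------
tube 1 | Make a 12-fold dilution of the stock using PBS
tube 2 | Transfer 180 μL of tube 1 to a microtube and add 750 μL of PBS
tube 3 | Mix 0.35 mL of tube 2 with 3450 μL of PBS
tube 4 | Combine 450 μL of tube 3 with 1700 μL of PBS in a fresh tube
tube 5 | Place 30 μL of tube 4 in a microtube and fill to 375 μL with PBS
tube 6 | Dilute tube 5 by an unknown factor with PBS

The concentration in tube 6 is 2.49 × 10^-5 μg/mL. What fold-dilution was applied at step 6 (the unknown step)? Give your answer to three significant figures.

Step 1: 12-fold → factor 12
Step 2: 180 μL + 750 μL = 930 μL total → factor 930/180 = 5.1667
Step 3: 0.35 mL + 3450 μL = 3.8 mL total → factor 3.8/0.35 = 10.857
Step 4: 450 μL + 1700 μL = 2150 μL total → factor 2150/450 = 4.7778
Step 5: 30 μL brought to 375 μL → factor 375/30 = 12.5
Step 6: unknown factor x
Product of known-step factors = 40202
Overall factor = 10.0 μg/mL / (2.49 × 10^-5 μg/mL) = 4.0161 × 10^5
x = 4.0161 × 10^5 / 40202 = 9.99

9.99-fold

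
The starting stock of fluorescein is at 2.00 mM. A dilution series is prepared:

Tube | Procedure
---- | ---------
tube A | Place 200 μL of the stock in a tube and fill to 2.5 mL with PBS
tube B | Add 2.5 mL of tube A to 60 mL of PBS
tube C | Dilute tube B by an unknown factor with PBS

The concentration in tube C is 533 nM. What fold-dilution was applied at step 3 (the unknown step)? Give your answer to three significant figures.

Step 1: 200 μL brought to 2.5 mL → factor 2500/200 = 12.5
Step 2: 2.5 mL + 60 mL = 62.5 mL total → factor 62.5/2.5 = 25
Step 3: unknown factor x
Product of known-step factors = 312.5
Overall factor = 2.00 mM / (533 nM) = 3752.3
x = 3752.3 / 312.5 = 12.0

12.0-fold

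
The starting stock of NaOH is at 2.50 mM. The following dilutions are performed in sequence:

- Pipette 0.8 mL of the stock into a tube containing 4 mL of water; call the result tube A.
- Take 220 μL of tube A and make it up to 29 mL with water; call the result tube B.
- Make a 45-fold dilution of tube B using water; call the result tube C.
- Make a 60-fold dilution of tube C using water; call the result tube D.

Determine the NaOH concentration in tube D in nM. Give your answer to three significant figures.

1.17 nM

Step 1: 0.8 mL + 4 mL = 4.8 mL total → factor 4.8/0.8 = 6
Step 2: 220 μL brought to 29 mL → factor 29000/220 = 131.82
Step 3: 45-fold → factor 45
Step 4: 60-fold → factor 60
Overall dilution factor = 6 × 131.82 × 45 × 60 = 2.1355 × 10^6
Final = 2.50 mM / 2.1355 × 10^6 = 1.171 × 10^-6 mM = 1.17 nM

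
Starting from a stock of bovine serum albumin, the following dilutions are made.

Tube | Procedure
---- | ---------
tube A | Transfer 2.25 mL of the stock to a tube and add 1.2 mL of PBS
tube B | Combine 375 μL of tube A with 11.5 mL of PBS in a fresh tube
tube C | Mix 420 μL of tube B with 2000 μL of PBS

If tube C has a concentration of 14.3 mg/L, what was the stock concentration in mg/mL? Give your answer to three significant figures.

4.00 mg/mL

Step 1: 2.25 mL + 1.2 mL = 3.45 mL total → factor 3.45/2.25 = 1.5333
Step 2: 375 μL + 11.5 mL = 11875 μL total → factor 11875/375 = 31.667
Step 3: 420 μL + 2000 μL = 2420 μL total → factor 2420/420 = 5.7619
Overall dilution factor = 1.5333 × 31.667 × 5.7619 = 279.77
Stock = 14.3 mg/L × 279.77 = 4001 mg/L = 4.00 mg/mL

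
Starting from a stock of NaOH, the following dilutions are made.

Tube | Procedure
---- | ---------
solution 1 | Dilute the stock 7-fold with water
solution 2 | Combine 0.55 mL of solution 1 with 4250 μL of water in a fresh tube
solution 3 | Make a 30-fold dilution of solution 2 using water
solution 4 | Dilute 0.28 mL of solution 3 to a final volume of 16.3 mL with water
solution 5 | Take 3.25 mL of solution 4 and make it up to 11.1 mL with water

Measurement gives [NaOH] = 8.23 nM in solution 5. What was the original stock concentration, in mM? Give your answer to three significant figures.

3.00 mM

Step 1: 7-fold → factor 7
Step 2: 0.55 mL + 4250 μL = 4.8 mL total → factor 4.8/0.55 = 8.7273
Step 3: 30-fold → factor 30
Step 4: 0.28 mL brought to 16.3 mL → factor 16.3/0.28 = 58.214
Step 5: 3.25 mL brought to 11.1 mL → factor 11.1/3.25 = 3.4154
Overall dilution factor = 7 × 8.7273 × 30 × 58.214 × 3.4154 = 3.6439 × 10^5
Stock = 8.23 nM × 3.6439 × 10^5 = 2.999 × 10^6 nM = 3.00 mM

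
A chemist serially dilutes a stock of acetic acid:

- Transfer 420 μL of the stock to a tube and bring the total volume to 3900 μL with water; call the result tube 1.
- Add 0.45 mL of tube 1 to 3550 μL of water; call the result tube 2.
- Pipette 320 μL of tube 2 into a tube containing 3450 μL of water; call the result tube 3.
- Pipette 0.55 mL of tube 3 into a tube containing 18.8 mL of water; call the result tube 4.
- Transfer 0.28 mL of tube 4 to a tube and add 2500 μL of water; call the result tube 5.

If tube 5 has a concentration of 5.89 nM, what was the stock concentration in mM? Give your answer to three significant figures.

Step 1: 420 μL brought to 3900 μL → factor 3900/420 = 9.2857
Step 2: 0.45 mL + 3550 μL = 4 mL total → factor 4/0.45 = 8.8889
Step 3: 320 μL + 3450 μL = 3770 μL total → factor 3770/320 = 11.781
Step 4: 0.55 mL + 18.8 mL = 19.35 mL total → factor 19.35/0.55 = 35.182
Step 5: 0.28 mL + 2500 μL = 2.78 mL total → factor 2.78/0.28 = 9.9286
Overall dilution factor = 9.2857 × 8.8889 × 11.781 × 35.182 × 9.9286 = 3.3967 × 10^5
Stock = 5.89 nM × 3.3967 × 10^5 = 2.001 × 10^6 nM = 2.00 mM

2.00 mM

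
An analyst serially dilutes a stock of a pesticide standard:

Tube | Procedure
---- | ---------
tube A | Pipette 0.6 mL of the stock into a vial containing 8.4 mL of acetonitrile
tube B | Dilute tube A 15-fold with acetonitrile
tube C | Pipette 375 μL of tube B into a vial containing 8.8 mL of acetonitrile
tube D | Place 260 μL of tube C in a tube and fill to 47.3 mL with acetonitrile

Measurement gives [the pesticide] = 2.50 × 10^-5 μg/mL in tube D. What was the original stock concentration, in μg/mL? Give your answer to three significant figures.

Step 1: 0.6 mL + 8.4 mL = 9 mL total → factor 9/0.6 = 15
Step 2: 15-fold → factor 15
Step 3: 375 μL + 8.8 mL = 9175 μL total → factor 9175/375 = 24.467
Step 4: 260 μL brought to 47.3 mL → factor 47300/260 = 181.92
Overall dilution factor = 15 × 15 × 24.467 × 181.92 = 1.0015 × 10^6
Stock = 2.50 × 10^-5 μg/mL × 1.0015 × 10^6 = 25.0 μg/mL

25.0 μg/mL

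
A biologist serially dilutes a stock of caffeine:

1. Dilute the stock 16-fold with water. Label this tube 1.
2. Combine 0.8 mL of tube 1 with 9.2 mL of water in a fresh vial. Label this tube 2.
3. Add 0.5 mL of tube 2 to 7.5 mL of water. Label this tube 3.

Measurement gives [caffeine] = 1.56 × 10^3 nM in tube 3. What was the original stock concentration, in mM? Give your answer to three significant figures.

4.99 mM

Step 1: 16-fold → factor 16
Step 2: 0.8 mL + 9.2 mL = 10 mL total → factor 10/0.8 = 12.5
Step 3: 0.5 mL + 7.5 mL = 8 mL total → factor 8/0.5 = 16
Overall dilution factor = 16 × 12.5 × 16 = 3200
Stock = 1.56 × 10^3 nM × 3200 = 4.992 × 10^6 nM = 4.99 mM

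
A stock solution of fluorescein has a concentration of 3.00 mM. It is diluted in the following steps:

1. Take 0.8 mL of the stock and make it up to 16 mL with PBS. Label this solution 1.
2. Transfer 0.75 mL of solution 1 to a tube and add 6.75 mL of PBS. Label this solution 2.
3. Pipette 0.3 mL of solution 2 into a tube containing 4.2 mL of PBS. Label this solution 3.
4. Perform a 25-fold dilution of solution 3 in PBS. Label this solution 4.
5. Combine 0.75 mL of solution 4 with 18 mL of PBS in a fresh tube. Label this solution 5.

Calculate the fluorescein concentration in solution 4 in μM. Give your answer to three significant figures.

0.0400 μM

Step 1: 0.8 mL brought to 16 mL → factor 16/0.8 = 20
Step 2: 0.75 mL + 6.75 mL = 7.5 mL total → factor 7.5/0.75 = 10
Step 3: 0.3 mL + 4.2 mL = 4.5 mL total → factor 4.5/0.3 = 15
Step 4: 25-fold → factor 25
Dilution factor through solution 4 = 20 × 10 × 15 × 25 = 75000
[solution 4] = 3.00 mM / 75000 = 4.000 × 10^-5 mM = 0.0400 μM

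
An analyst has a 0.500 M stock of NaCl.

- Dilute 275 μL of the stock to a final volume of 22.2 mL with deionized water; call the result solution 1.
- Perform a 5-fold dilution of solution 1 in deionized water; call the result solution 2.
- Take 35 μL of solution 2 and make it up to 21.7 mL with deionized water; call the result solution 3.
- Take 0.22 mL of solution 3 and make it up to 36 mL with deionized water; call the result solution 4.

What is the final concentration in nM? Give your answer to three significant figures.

12.2 nM

Step 1: 275 μL brought to 22.2 mL → factor 22200/275 = 80.727
Step 2: 5-fold → factor 5
Step 3: 35 μL brought to 21.7 mL → factor 21700/35 = 620
Step 4: 0.22 mL brought to 36 mL → factor 36/0.22 = 163.64
Overall dilution factor = 80.727 × 5 × 620 × 163.64 = 4.0951 × 10^7
Final = 0.500 M / 4.0951 × 10^7 = 1.221 × 10^-8 M = 12.2 nM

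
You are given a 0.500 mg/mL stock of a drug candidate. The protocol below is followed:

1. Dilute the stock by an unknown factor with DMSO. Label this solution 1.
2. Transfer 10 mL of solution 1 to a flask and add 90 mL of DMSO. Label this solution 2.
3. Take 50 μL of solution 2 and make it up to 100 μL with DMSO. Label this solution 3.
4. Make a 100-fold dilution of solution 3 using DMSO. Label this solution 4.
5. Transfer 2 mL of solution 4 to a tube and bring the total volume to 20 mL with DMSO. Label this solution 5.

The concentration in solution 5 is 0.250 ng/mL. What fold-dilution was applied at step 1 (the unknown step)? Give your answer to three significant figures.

100-fold

Step 1: unknown factor x
Step 2: 10 mL + 90 mL = 100 mL total → factor 100/10 = 10
Step 3: 50 μL brought to 100 μL → factor 100/50 = 2
Step 4: 100-fold → factor 100
Step 5: 2 mL brought to 20 mL → factor 20/2 = 10
Product of known-step factors = 20000
Overall factor = 0.500 mg/mL / (0.250 ng/mL) = 2 × 10^6
x = 2 × 10^6 / 20000 = 100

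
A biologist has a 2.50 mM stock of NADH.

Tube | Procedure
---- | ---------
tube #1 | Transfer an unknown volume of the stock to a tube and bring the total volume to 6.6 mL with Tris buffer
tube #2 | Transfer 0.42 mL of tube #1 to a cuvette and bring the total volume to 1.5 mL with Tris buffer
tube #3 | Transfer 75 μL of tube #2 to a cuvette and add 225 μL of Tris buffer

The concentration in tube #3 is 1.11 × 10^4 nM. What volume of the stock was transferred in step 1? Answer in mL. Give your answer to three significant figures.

Step 1: v brought to 6.6 mL → factor = 6.6 mL/v
Step 2: 0.42 mL brought to 1.5 mL → factor 1.5/0.42 = 3.5714
Step 3: 75 μL + 225 μL = 300 μL total → factor 300/75 = 4
Product of known-step factors = 14.286
Overall factor = 2.50 mM / (1.11 × 10^4 nM) = 225.23
Step-1 factor = 225.23 / 14.286 = 15.766
v = 6.6 mL / 15.766 = 0.419 mL

0.419 mL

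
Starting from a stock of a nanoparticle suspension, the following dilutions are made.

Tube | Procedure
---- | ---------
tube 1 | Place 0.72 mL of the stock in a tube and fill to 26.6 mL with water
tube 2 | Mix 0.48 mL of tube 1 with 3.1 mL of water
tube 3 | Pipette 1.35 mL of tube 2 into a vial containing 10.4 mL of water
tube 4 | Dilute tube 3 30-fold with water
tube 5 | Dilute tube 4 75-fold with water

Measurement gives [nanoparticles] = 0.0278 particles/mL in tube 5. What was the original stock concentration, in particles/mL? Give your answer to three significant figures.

Step 1: 0.72 mL brought to 26.6 mL → factor 26.6/0.72 = 36.944
Step 2: 0.48 mL + 3.1 mL = 3.58 mL total → factor 3.58/0.48 = 7.4583
Step 3: 1.35 mL + 10.4 mL = 11.75 mL total → factor 11.75/1.35 = 8.7037
Step 4: 30-fold → factor 30
Step 5: 75-fold → factor 75
Overall dilution factor = 36.944 × 7.4583 × 8.7037 × 30 × 75 = 5.3961 × 10^6
Stock = 0.0278 particles/mL × 5.3961 × 10^6 = 1.50 × 10^5 particles/mL

1.50 × 10^5 particles/mL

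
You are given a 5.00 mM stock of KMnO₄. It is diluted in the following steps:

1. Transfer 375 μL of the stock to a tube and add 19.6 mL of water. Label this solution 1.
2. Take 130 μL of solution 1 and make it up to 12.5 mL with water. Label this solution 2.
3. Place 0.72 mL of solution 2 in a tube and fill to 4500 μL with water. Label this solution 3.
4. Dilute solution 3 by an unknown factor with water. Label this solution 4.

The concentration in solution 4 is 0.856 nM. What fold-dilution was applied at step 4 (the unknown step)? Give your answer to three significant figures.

182-fold

Step 1: 375 μL + 19.6 mL = 19975 μL total → factor 19975/375 = 53.267
Step 2: 130 μL brought to 12.5 mL → factor 12500/130 = 96.154
Step 3: 0.72 mL brought to 4500 μL → factor 4.5/0.72 = 6.25
Step 4: unknown factor x
Product of known-step factors = 32011
Overall factor = 5.00 mM / (0.856 nM) = 5.8411 × 10^6
x = 5.8411 × 10^6 / 32011 = 182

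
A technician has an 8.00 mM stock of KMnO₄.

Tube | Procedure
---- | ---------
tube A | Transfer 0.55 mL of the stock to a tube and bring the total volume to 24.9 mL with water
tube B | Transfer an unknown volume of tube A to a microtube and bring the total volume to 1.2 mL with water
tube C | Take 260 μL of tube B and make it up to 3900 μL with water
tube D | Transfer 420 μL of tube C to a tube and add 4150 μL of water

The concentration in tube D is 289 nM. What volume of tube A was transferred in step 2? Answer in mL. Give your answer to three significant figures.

Step 1: 0.55 mL brought to 24.9 mL → factor 24.9/0.55 = 45.273
Step 2: v brought to 1.2 mL → factor = 1.2 mL/v
Step 3: 260 μL brought to 3900 μL → factor 3900/260 = 15
Step 4: 420 μL + 4150 μL = 4570 μL total → factor 4570/420 = 10.881
Product of known-step factors = 7389.2
Overall factor = 8.00 mM / (289 nM) = 27682
Step-2 factor = 27682 / 7389.2 = 3.7463
v = 1.2 mL / 3.7463 = 0.320 mL

0.320 mL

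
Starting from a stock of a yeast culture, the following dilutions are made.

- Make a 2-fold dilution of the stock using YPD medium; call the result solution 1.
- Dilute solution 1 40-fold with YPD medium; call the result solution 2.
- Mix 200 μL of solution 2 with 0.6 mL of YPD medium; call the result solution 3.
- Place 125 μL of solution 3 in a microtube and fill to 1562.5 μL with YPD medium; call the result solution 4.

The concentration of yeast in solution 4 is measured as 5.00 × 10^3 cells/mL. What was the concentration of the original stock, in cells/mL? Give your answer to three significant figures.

2.00 × 10^7 cells/mL

Step 1: 2-fold → factor 2
Step 2: 40-fold → factor 40
Step 3: 200 μL + 0.6 mL = 800 μL total → factor 800/200 = 4
Step 4: 125 μL brought to 1562.5 μL → factor 1562.5/125 = 12.5
Overall dilution factor = 2 × 40 × 4 × 12.5 = 4000
Stock = 5.00 × 10^3 cells/mL × 4000 = 2.00 × 10^7 cells/mL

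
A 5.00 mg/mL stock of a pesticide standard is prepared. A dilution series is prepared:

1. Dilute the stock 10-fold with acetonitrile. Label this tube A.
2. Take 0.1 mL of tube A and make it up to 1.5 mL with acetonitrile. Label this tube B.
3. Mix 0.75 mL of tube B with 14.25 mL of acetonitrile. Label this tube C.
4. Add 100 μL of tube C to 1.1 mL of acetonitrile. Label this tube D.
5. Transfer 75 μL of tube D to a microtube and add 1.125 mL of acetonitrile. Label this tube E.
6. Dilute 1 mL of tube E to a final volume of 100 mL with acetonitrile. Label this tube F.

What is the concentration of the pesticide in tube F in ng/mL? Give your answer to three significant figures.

Step 1: 10-fold → factor 10
Step 2: 0.1 mL brought to 1.5 mL → factor 1.5/0.1 = 15
Step 3: 0.75 mL + 14.25 mL = 15 mL total → factor 15/0.75 = 20
Step 4: 100 μL + 1.1 mL = 1200 μL total → factor 1200/100 = 12
Step 5: 75 μL + 1.125 mL = 1200 μL total → factor 1200/75 = 16
Step 6: 1 mL brought to 100 mL → factor 100/1 = 100
Overall dilution factor = 10 × 15 × 20 × 12 × 16 × 100 = 5.76 × 10^7
Final = 5.00 mg/mL / 5.76 × 10^7 = 8.681 × 10^-8 mg/mL = 0.0868 ng/mL

0.0868 ng/mL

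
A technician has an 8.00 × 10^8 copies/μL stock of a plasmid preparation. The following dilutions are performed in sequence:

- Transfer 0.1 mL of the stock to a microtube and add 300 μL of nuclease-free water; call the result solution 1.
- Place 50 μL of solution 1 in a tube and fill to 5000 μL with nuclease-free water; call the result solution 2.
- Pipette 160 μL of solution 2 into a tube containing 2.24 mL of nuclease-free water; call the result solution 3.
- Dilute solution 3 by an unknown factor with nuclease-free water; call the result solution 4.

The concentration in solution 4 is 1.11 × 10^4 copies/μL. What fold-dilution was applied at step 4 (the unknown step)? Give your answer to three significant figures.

12.0-fold

Step 1: 0.1 mL + 300 μL = 0.4 mL total → factor 0.4/0.1 = 4
Step 2: 50 μL brought to 5000 μL → factor 5000/50 = 100
Step 3: 160 μL + 2.24 mL = 2400 μL total → factor 2400/160 = 15
Step 4: unknown factor x
Product of known-step factors = 6000
Overall factor = 8.00 × 10^8 copies/μL / (1.11 × 10^4 copies/μL) = 72072
x = 72072 / 6000 = 12.0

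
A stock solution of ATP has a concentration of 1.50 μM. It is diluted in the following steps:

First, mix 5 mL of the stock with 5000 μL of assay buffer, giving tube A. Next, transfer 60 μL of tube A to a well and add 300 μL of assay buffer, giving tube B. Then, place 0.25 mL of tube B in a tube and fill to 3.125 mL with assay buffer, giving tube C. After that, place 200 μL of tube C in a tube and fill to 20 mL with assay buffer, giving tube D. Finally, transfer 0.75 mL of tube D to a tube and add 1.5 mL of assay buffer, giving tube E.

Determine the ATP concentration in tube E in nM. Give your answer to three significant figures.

0.0333 nM

Step 1: 5 mL + 5000 μL = 10 mL total → factor 10/5 = 2
Step 2: 60 μL + 300 μL = 360 μL total → factor 360/60 = 6
Step 3: 0.25 mL brought to 3.125 mL → factor 3.125/0.25 = 12.5
Step 4: 200 μL brought to 20 mL → factor 20000/200 = 100
Step 5: 0.75 mL + 1.5 mL = 2.25 mL total → factor 2.25/0.75 = 3
Overall dilution factor = 2 × 6 × 12.5 × 100 × 3 = 45000
Final = 1.50 μM / 45000 = 3.333 × 10^-5 μM = 0.0333 nM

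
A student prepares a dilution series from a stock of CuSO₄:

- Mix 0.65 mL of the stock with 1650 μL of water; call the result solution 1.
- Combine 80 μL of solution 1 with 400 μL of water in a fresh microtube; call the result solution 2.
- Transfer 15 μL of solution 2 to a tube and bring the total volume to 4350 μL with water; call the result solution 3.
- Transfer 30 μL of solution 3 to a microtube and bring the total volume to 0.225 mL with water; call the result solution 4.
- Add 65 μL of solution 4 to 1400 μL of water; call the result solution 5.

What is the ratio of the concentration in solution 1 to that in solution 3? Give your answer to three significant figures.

Step 1: 0.65 mL + 1650 μL = 2.3 mL total → factor 2.3/0.65 = 3.5385
Step 2: 80 μL + 400 μL = 480 μL total → factor 480/80 = 6
Step 3: 15 μL brought to 4350 μL → factor 4350/15 = 290
Dilution factor to solution 1 = 3.5385; to solution 3 = 6156.9
[solution 1]/[solution 3] = (factor to solution 3)/(factor to solution 1) = 6156.9/3.5385 = 1.74 × 10^3

1.74 × 10^3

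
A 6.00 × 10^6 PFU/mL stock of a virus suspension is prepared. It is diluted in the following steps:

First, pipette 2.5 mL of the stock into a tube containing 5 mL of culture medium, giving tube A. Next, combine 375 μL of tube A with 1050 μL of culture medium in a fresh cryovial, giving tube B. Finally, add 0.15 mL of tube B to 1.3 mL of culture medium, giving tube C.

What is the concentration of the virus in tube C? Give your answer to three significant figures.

5.44 × 10^4 PFU/mL

Step 1: 2.5 mL + 5 mL = 7.5 mL total → factor 7.5/2.5 = 3
Step 2: 375 μL + 1050 μL = 1425 μL total → factor 1425/375 = 3.8
Step 3: 0.15 mL + 1.3 mL = 1.45 mL total → factor 1.45/0.15 = 9.6667
Overall dilution factor = 3 × 3.8 × 9.6667 = 110.2
Final = 6.00 × 10^6 PFU/mL / 110.2 = 5.44 × 10^4 PFU/mL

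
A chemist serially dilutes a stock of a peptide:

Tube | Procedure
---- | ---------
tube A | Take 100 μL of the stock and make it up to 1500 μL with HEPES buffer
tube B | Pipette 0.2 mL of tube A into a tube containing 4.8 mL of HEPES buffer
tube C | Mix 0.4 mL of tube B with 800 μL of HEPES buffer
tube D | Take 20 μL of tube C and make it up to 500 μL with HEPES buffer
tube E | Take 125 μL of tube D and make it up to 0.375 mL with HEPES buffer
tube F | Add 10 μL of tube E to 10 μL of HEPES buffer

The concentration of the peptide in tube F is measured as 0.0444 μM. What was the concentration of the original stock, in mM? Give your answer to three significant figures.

7.49 mM

Step 1: 100 μL brought to 1500 μL → factor 1500/100 = 15
Step 2: 0.2 mL + 4.8 mL = 5 mL total → factor 5/0.2 = 25
Step 3: 0.4 mL + 800 μL = 1.2 mL total → factor 1.2/0.4 = 3
Step 4: 20 μL brought to 500 μL → factor 500/20 = 25
Step 5: 125 μL brought to 0.375 mL → factor 375/125 = 3
Step 6: 10 μL + 10 μL = 20 μL total → factor 20/10 = 2
Overall dilution factor = 15 × 25 × 3 × 25 × 3 × 2 = 1.6875 × 10^5
Stock = 0.0444 μM × 1.6875 × 10^5 = 7492 μM = 7.49 mM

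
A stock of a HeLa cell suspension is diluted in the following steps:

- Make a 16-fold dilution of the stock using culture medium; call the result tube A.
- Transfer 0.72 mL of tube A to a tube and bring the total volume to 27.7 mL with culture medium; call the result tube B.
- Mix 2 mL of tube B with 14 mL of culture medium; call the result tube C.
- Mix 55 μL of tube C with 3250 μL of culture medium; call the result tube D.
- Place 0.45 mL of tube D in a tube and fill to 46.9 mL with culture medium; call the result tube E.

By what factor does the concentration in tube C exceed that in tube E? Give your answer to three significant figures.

6.26 × 10^3

Step 1: 16-fold → factor 16
Step 2: 0.72 mL brought to 27.7 mL → factor 27.7/0.72 = 38.472
Step 3: 2 mL + 14 mL = 16 mL total → factor 16/2 = 8
Step 4: 55 μL + 3250 μL = 3305 μL total → factor 3305/55 = 60.091
Step 5: 0.45 mL brought to 46.9 mL → factor 46.9/0.45 = 104.22
Dilution factor to tube C = 4924.4; to tube E = 3.0841 × 10^7
[tube C]/[tube E] = (factor to tube E)/(factor to tube C) = 3.0841 × 10^7/4924.4 = 6.26 × 10^3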